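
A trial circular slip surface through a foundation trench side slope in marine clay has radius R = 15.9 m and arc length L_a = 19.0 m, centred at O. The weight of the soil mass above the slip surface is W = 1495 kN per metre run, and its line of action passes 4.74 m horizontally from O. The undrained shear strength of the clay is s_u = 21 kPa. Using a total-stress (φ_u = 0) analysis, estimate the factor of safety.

FS = 0.90

Taking moments about the centre O, the resisting moment is provided by the undrained shear strength acting along the arc:
M_R = s_u·L_a·R = 21·19.00·15.9 = 6344.1 kN·m/m
M_D = W·d = 1495·4.74 = 7086.3 kN·m/m
FS = M_R / M_D = 6344.1 / 7086.3 = 0.895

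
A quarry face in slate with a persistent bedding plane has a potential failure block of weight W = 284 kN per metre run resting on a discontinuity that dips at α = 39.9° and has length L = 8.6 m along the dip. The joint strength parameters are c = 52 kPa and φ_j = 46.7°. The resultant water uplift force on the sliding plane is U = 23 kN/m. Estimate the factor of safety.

Resolving the block weight along and normal to the plane and applying the Mohr–Coulomb strength on the joint:
N' = W cosα − U = 284·cos39.9° − 23 = 194.9 kN/m
Driving force T = W sinα = 284·sin39.9° = 182.2 kN/m
Resisting force R = c·L + N'·tanφ_j = 52·8.6 + 194.9·tan46.7° = 447.2 + 206.8 = 654.0 kN/m
FS = R / T = 654.0 / 182.2 = 3.590

FS = 3.59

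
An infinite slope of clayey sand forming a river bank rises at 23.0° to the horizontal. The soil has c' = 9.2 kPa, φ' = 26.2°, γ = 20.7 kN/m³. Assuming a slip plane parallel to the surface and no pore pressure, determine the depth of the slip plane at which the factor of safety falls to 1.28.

Setting FS = 1.28 in FS = [c' + γz cos²β tanφ'] / [γz sinβ cosβ] and solving for z:
z = c' / [γ cosβ (FS·sinβ − cosβ·tanφ')]
  = 9.2 / [20.7·cos23.0°·(1.28·sin23.0° − cos23.0°·tan26.2°)]
  = 9.2 / [20.7·0.9205·(1.28·0.3907 − 0.9205·0.4921)]
  = 9.2 / 0.8992 = 10.231 m

z = 10.23 m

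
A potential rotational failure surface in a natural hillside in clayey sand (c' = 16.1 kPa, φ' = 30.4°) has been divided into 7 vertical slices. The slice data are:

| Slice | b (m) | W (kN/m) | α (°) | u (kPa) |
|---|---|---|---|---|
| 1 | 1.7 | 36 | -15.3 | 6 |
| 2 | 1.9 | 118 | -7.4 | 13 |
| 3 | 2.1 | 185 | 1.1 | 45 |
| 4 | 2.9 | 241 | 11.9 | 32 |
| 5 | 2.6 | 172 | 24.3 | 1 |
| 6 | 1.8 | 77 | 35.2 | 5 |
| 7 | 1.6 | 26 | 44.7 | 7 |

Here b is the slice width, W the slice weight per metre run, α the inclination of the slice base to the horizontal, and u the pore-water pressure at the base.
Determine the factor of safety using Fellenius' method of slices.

FS = 3.61

Ordinary method of slices: FS = Σ[c'·Δl_i + (W_i cosα_i − u_i·Δl_i)·tanφ'] / Σ W_i sinα_i, with Δl_i = b_i / cosα_i.
Slice 1: Δl = 1.7/cos(-15.3°) = 1.762 m; N'_1 = 36·cos(-15.3°) − 6·1.762 = 24.1; c'Δl = 28.38; W sinα = -9.5
Slice 2: Δl = 1.9/cos(-7.4°) = 1.916 m; N'_2 = 118·cos(-7.4°) − 13·1.916 = 92.1; c'Δl = 30.85; W sinα = -15.2
Slice 3: Δl = 2.1/cos1.1° = 2.100 m; N'_3 = 185·cos1.1° − 45·2.100 = 90.4; c'Δl = 33.82; W sinα = 3.6
Slice 4: Δl = 2.9/cos11.9° = 2.964 m; N'_4 = 241·cos11.9° − 32·2.964 = 141.0; c'Δl = 47.72; W sinα = 49.7
Slice 5: Δl = 2.6/cos24.3° = 2.853 m; N'_5 = 172·cos24.3° − 1·2.853 = 153.9; c'Δl = 45.93; W sinα = 70.8
Slice 6: Δl = 1.8/cos35.2° = 2.203 m; N'_6 = 77·cos35.2° − 5·2.203 = 51.9; c'Δl = 35.46; W sinα = 44.4
Slice 7: Δl = 1.6/cos44.7° = 2.251 m; N'_7 = 26·cos44.7° − 7·2.251 = 2.7; c'Δl = 36.24; W sinα = 18.3
Σc'Δl = 258.4 kN/m; ΣN' = 556.2 kN/m; ΣW sinα = 162.0 kN/m
Resisting = 258.4 + 556.2·tan30.4° = 258.4 + 326.3 = 584.7 kN/m
FS = 584.7 / 162.0 = 3.609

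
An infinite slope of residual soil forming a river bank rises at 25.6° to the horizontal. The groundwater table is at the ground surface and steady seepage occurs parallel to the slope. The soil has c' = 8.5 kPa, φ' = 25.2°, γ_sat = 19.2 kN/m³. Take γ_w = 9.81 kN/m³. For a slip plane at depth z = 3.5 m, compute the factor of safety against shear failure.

FS = 0.80

With seepage parallel to the slope and the water table at the surface, the effective normal stress on the slip plane uses the buoyant unit weight γ' = γ_sat − γ_w while the driving shear stress uses γ_sat:
FS = [c' + γ' z cos²β tanφ'] / [γ_sat z sinβ cosβ]
γ' = 19.2 − 9.81 = 9.39 kN/m³
Numerator = 8.5 + 9.39·3.5·cos²25.6°·tan25.2° = 8.5 + 9.39·3.5·0.8133·0.4706 = 21.078 kPa
Denominator = 19.2·3.5·sin25.6°·cos25.6° = 19.2·3.5·0.4321·0.9018 = 26.186 kPa
FS = 21.078 / 26.186 = 0.805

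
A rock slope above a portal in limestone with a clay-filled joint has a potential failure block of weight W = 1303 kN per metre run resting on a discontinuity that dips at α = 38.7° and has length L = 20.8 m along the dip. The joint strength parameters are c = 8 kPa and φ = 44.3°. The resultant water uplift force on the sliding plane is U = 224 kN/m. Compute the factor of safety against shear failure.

Resolving the block weight along and normal to the plane and applying the Mohr–Coulomb strength on the joint:
N' = W cosα − U = 1303·cos38.7° − 224 = 792.9 kN/m
Driving force T = W sinα = 1303·sin38.7° = 814.7 kN/m
Resisting force R = c·L + N'·tanφ = 8·20.8 + 792.9·tan44.3° = 166.4 + 773.8 = 940.2 kN/m
FS = R / T = 940.2 / 814.7 = 1.154

FS = 1.15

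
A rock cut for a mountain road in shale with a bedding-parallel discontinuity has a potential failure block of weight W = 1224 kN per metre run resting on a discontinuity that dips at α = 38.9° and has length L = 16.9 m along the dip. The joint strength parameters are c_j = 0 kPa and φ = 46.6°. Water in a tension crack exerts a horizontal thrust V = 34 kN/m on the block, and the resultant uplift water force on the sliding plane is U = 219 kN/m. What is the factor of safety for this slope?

FS = 0.95

Resolving the block weight along and normal to the plane and applying the Mohr–Coulomb strength on the joint:
N' = W cosα − U − V sinα = 1224·cos38.9° − 219 − 34·sin38.9° = 712.2 kN/m
Driving force T = W sinα + V cosα = 1224·sin38.9° + 34·cos38.9° = 795.1 kN/m
Resisting force R = c_j·L + N'·tanφ = 0·16.9 + 712.2·tan46.6° = 0.0 + 753.2 = 753.2 kN/m
FS = R / T = 753.2 / 795.1 = 0.947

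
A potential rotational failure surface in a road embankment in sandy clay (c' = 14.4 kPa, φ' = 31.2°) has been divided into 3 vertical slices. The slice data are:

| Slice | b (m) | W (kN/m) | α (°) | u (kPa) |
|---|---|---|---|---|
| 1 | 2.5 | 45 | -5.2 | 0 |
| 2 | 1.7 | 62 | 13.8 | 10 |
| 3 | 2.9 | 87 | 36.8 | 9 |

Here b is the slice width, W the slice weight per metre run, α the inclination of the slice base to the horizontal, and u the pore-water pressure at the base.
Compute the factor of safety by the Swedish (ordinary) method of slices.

Ordinary method of slices: FS = Σ[c'·Δl_i + (W_i cosα_i − u_i·Δl_i)·tanφ'] / Σ W_i sinα_i, with Δl_i = b_i / cosα_i.
Slice 1: Δl = 2.5/cos(-5.2°) = 2.510 m; N'_1 = 45·cos(-5.2°) − 0·2.510 = 44.8; c'Δl = 36.15; W sinα = -4.1
Slice 2: Δl = 1.7/cos13.8° = 1.751 m; N'_2 = 62·cos13.8° − 10·1.751 = 42.7; c'Δl = 25.21; W sinα = 14.8
Slice 3: Δl = 2.9/cos36.8° = 3.622 m; N'_3 = 87·cos36.8° − 9·3.622 = 37.1; c'Δl = 52.15; W sinα = 52.1
Σc'Δl = 113.5 kN/m; ΣN' = 124.6 kN/m; ΣW sinα = 62.8 kN/m
Resisting = 113.5 + 124.6·tan31.2° = 113.5 + 75.5 = 189.0 kN/m
FS = 189.0 / 62.8 = 3.008

FS = 3.01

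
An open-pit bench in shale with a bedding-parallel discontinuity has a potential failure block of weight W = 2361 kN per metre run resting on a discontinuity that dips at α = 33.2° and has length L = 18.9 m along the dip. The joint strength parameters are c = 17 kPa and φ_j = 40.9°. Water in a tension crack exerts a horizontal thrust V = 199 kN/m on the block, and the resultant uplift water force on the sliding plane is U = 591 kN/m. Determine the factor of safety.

FS = 0.98

Resolving the block weight along and normal to the plane and applying the Mohr–Coulomb strength on the joint:
N' = W cosα − U − V sinα = 2361·cos33.2° − 591 − 199·sin33.2° = 1275.6 kN/m
Driving force T = W sinα + V cosα = 2361·sin33.2° + 199·cos33.2° = 1459.3 kN/m
Resisting force R = c·L + N'·tanφ_j = 17·18.9 + 1275.6·tan40.9° = 321.3 + 1105.0 = 1426.3 kN/m
FS = R / T = 1426.3 / 1459.3 = 0.977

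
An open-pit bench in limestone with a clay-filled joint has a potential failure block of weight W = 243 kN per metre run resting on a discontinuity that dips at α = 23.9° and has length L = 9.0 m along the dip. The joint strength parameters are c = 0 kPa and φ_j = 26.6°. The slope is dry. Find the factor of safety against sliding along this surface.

FS = 1.13

Resolving the block weight along and normal to the plane and applying the Mohr–Coulomb strength on the joint:
N' = W cosα = 243·cos23.9° = 222.2 kN/m
Driving force T = W sinα = 243·sin23.9° = 98.4 kN/m
Resisting force R = c·L + N'·tanφ_j = 0·9.0 + 222.2·tan26.6° = 0.0 + 111.3 = 111.3 kN/m
FS = R / T = 111.3 / 98.4 = 1.130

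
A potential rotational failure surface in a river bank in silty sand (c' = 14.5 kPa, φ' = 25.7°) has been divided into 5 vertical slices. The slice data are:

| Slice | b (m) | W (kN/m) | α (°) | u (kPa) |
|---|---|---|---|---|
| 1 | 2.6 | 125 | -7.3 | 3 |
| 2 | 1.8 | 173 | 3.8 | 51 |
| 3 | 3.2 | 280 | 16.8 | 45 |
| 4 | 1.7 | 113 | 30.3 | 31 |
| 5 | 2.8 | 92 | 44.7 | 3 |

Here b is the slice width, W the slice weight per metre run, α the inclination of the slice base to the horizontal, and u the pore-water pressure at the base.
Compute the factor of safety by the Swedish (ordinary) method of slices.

FS = 1.98

Ordinary method of slices: FS = Σ[c'·Δl_i + (W_i cosα_i − u_i·Δl_i)·tanφ'] / Σ W_i sinα_i, with Δl_i = b_i / cosα_i.
Slice 1: Δl = 2.6/cos(-7.3°) = 2.621 m; N'_1 = 125·cos(-7.3°) − 3·2.621 = 116.1; c'Δl = 38.01; W sinα = -15.9
Slice 2: Δl = 1.8/cos3.8° = 1.804 m; N'_2 = 173·cos3.8° − 51·1.804 = 80.6; c'Δl = 26.16; W sinα = 11.5
Slice 3: Δl = 3.2/cos16.8° = 3.343 m; N'_3 = 280·cos16.8° − 45·3.343 = 117.6; c'Δl = 48.47; W sinα = 80.9
Slice 4: Δl = 1.7/cos30.3° = 1.969 m; N'_4 = 113·cos30.3° − 31·1.969 = 36.5; c'Δl = 28.55; W sinα = 57.0
Slice 5: Δl = 2.8/cos44.7° = 3.939 m; N'_5 = 92·cos44.7° − 3·3.939 = 53.6; c'Δl = 57.12; W sinα = 64.7
Σc'Δl = 198.3 kN/m; ΣN' = 404.5 kN/m; ΣW sinα = 198.2 kN/m
Resisting = 198.3 + 404.5·tan25.7° = 198.3 + 194.7 = 393.0 kN/m
FS = 393.0 / 198.2 = 1.982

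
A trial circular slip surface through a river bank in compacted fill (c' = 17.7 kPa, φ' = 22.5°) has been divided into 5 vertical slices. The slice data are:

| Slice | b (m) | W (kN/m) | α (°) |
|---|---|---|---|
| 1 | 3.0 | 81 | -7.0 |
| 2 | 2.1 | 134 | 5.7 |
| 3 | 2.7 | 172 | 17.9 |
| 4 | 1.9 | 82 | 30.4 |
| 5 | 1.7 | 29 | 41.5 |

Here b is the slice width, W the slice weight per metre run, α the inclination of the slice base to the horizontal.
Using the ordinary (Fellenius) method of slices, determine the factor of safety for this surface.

Ordinary method of slices: FS = Σ[c'·Δl_i + (W_i cosα_i)·tanφ'] / Σ W_i sinα_i, with Δl_i = b_i / cosα_i.
Slice 1: Δl = 3.0/cos(-7.0°) = 3.023 m; N'_1 = 81·cos(-7.0°) = 80.4; c'Δl = 53.50; W sinα = -9.9
Slice 2: Δl = 2.1/cos5.7° = 2.110 m; N'_2 = 134·cos5.7° = 133.3; c'Δl = 37.35; W sinα = 13.3
Slice 3: Δl = 2.7/cos17.9° = 2.837 m; N'_3 = 172·cos17.9° = 163.7; c'Δl = 50.22; W sinα = 52.9
Slice 4: Δl = 1.9/cos30.4° = 2.203 m; N'_4 = 82·cos30.4° = 70.7; c'Δl = 38.99; W sinα = 41.5
Slice 5: Δl = 1.7/cos41.5° = 2.270 m; N'_5 = 29·cos41.5° = 21.7; c'Δl = 40.18; W sinα = 19.2
Σc'Δl = 220.2 kN/m; ΣN' = 469.9 kN/m; ΣW sinα = 117.0 kN/m
Resisting = 220.2 + 469.9·tan22.5° = 220.2 + 194.6 = 414.9 kN/m
FS = 414.9 / 117.0 = 3.545

FS = 3.55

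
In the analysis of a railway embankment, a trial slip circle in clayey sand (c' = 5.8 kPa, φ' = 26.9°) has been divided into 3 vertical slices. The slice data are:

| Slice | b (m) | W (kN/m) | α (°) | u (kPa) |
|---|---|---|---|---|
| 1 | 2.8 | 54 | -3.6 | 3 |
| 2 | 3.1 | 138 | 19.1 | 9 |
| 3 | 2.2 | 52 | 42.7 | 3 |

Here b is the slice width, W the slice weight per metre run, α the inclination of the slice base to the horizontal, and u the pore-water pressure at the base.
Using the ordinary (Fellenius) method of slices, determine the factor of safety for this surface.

Ordinary method of slices: FS = Σ[c'·Δl_i + (W_i cosα_i − u_i·Δl_i)·tanφ'] / Σ W_i sinα_i, with Δl_i = b_i / cosα_i.
Slice 1: Δl = 2.8/cos(-3.6°) = 2.806 m; N'_1 = 54·cos(-3.6°) − 3·2.806 = 45.5; c'Δl = 16.27; W sinα = -3.4
Slice 2: Δl = 3.1/cos19.1° = 3.281 m; N'_2 = 138·cos19.1° − 9·3.281 = 100.9; c'Δl = 19.03; W sinα = 45.2
Slice 3: Δl = 2.2/cos42.7° = 2.994 m; N'_3 = 52·cos42.7° − 3·2.994 = 29.2; c'Δl = 17.36; W sinα = 35.3
Σc'Δl = 52.7 kN/m; ΣN' = 175.6 kN/m; ΣW sinα = 77.0 kN/m
Resisting = 52.7 + 175.6·tan26.9° = 52.7 + 89.1 = 141.7 kN/m
FS = 141.7 / 77.0 = 1.840

FS = 1.84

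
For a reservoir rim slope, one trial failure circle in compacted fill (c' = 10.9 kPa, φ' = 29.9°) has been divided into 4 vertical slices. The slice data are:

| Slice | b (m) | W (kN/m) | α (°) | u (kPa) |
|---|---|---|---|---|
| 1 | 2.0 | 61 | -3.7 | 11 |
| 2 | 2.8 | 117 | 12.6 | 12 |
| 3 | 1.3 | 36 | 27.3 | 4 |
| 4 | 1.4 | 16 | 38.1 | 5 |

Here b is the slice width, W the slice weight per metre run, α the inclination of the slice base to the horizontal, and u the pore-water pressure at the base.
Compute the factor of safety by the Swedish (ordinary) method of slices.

FS = 3.62

Ordinary method of slices: FS = Σ[c'·Δl_i + (W_i cosα_i − u_i·Δl_i)·tanφ'] / Σ W_i sinα_i, with Δl_i = b_i / cosα_i.
Slice 1: Δl = 2.0/cos(-3.7°) = 2.004 m; N'_1 = 61·cos(-3.7°) − 11·2.004 = 38.8; c'Δl = 21.85; W sinα = -3.9
Slice 2: Δl = 2.8/cos12.6° = 2.869 m; N'_2 = 117·cos12.6° − 12·2.869 = 79.8; c'Δl = 31.27; W sinα = 25.5
Slice 3: Δl = 1.3/cos27.3° = 1.463 m; N'_3 = 36·cos27.3° − 4·1.463 = 26.1; c'Δl = 15.95; W sinα = 16.5
Slice 4: Δl = 1.4/cos38.1° = 1.779 m; N'_4 = 16·cos38.1° − 5·1.779 = 3.7; c'Δl = 19.39; W sinα = 9.9
Σc'Δl = 88.5 kN/m; ΣN' = 148.4 kN/m; ΣW sinα = 48.0 kN/m
Resisting = 88.5 + 148.4·tan29.9° = 88.5 + 85.3 = 173.8 kN/m
FS = 173.8 / 48.0 = 3.623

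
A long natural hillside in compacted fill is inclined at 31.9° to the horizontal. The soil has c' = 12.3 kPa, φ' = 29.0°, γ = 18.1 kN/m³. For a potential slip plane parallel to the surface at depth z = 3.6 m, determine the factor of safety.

FS = 1.31

For an infinite slope with a slip plane parallel to the surface (no pore pressure): FS = [c' + γz cos²β tanφ'] / [γz sinβ cosβ].
γz = 18.1·3.6 = 65.16 kN/m²
Numerator = 12.3 + 65.16·cos²31.9°·tan29.0° = 12.3 + 65.16·0.7208·0.5543 = 38.333 kPa
Denominator = 65.16·sin31.9°·cos31.9° = 65.16·0.5284·0.8490 = 29.233 kPa
FS = 38.333 / 29.233 = 1.311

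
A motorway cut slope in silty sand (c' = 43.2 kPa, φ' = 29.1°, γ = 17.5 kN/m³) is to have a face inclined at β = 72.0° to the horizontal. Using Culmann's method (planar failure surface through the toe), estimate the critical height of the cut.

Culmann's analysis gives the critical failure plane at α_cr = (β + φ')/2 = (72.0 + 29.1)/2 = 50.5°, and the critical height
H_c = (4c'/γ) · sinβ cosφ' / [1 − cos(β − φ')]
    = (4·43.2/17.5) · sin72.0°·cos29.1° / [1 − cos(42.9°)]
    = 9.874 · 0.9511·0.8738 / [1 − 0.7325]
    = 9.874 · 0.8310 / 0.2675
    = 30.68 m

H_c = 30.68 m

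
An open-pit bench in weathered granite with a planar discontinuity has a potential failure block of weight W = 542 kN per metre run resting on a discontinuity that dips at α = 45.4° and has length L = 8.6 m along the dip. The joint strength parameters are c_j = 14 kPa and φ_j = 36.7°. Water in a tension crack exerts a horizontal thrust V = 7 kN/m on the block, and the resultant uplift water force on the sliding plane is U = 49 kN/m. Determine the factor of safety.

FS = 0.93

Resolving the block weight along and normal to the plane and applying the Mohr–Coulomb strength on the joint:
N' = W cosα − U − V sinα = 542·cos45.4° − 49 − 7·sin45.4° = 326.6 kN/m
Driving force T = W sinα + V cosα = 542·sin45.4° + 7·cos45.4° = 390.8 kN/m
Resisting force R = c_j·L + N'·tanφ_j = 14·8.6 + 326.6·tan36.7° = 120.4 + 243.4 = 363.8 kN/m
FS = R / T = 363.8 / 390.8 = 0.931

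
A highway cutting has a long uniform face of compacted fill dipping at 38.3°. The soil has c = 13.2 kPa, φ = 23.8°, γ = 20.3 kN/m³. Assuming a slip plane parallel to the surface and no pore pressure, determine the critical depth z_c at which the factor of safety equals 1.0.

z_c = 3.03 m

Setting FS = 1.00 in FS = [c + γz cos²β tanφ] / [γz sinβ cosβ] and solving for z:
z = c / [γ cosβ (FS·sinβ − cosβ·tanφ)]
  = 13.2 / [20.3·cos38.3°·(1.00·sin38.3° − cos38.3°·tan23.8°)]
  = 13.2 / [20.3·0.7848·(1.00·0.6198 − 0.7848·0.4411)]
  = 13.2 / 4.3595 = 3.028 m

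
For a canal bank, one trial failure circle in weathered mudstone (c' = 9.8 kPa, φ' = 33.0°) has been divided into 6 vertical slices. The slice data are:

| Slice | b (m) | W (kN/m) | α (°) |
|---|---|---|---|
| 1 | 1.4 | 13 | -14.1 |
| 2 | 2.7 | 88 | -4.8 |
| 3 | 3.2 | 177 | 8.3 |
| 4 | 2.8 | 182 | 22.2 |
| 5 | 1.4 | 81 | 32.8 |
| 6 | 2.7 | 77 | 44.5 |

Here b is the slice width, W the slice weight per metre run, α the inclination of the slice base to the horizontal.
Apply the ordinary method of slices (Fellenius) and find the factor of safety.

FS = 2.88

Ordinary method of slices: FS = Σ[c'·Δl_i + (W_i cosα_i)·tanφ'] / Σ W_i sinα_i, with Δl_i = b_i / cosα_i.
Slice 1: Δl = 1.4/cos(-14.1°) = 1.443 m; N'_1 = 13·cos(-14.1°) = 12.6; c'Δl = 14.15; W sinα = -3.2
Slice 2: Δl = 2.7/cos(-4.8°) = 2.710 m; N'_2 = 88·cos(-4.8°) = 87.7; c'Δl = 26.55; W sinα = -7.4
Slice 3: Δl = 3.2/cos8.3° = 3.234 m; N'_3 = 177·cos8.3° = 175.1; c'Δl = 31.69; W sinα = 25.6
Slice 4: Δl = 2.8/cos22.2° = 3.024 m; N'_4 = 182·cos22.2° = 168.5; c'Δl = 29.64; W sinα = 68.8
Slice 5: Δl = 1.4/cos32.8° = 1.666 m; N'_5 = 81·cos32.8° = 68.1; c'Δl = 16.32; W sinα = 43.9
Slice 6: Δl = 2.7/cos44.5° = 3.785 m; N'_6 = 77·cos44.5° = 54.9; c'Δl = 37.10; W sinα = 54.0
Σc'Δl = 155.4 kN/m; ΣN' = 567.0 kN/m; ΣW sinα = 181.6 kN/m
Resisting = 155.4 + 567.0·tan33.0° = 155.4 + 368.2 = 523.6 kN/m
FS = 523.6 / 181.6 = 2.883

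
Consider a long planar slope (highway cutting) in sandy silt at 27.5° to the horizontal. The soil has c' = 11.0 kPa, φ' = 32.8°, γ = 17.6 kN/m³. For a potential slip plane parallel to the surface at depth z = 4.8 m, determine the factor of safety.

For an infinite slope with a slip plane parallel to the surface (no pore pressure): FS = [c' + γz cos²β tanφ'] / [γz sinβ cosβ].
γz = 17.6·4.8 = 84.48 kN/m²
Numerator = 11.0 + 84.48·cos²27.5°·tan32.8° = 11.0 + 84.48·0.7868·0.6445 = 53.836 kPa
Denominator = 84.48·sin27.5°·cos27.5° = 84.48·0.4617·0.8870 = 34.601 kPa
FS = 53.836 / 34.601 = 1.556

FS = 1.56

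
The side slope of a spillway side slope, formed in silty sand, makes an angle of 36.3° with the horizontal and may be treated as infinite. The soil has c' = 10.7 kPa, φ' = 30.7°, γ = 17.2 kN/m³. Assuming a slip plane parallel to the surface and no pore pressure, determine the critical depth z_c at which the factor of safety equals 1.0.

Setting FS = 1.00 in FS = [c' + γz cos²β tanφ'] / [γz sinβ cosβ] and solving for z:
z = c' / [γ cosβ (FS·sinβ − cosβ·tanφ')]
  = 10.7 / [17.2·cos36.3°·(1.00·sin36.3° − cos36.3°·tan30.7°)]
  = 10.7 / [17.2·0.8059·(1.00·0.5920 − 0.8059·0.5938)]
  = 10.7 / 1.5732 = 6.802 m

z_c = 6.80 m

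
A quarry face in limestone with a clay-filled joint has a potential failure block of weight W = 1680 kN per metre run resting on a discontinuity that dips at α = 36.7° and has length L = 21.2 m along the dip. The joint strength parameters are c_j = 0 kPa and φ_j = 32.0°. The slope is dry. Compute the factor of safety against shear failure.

FS = 0.84

Resolving the block weight along and normal to the plane and applying the Mohr–Coulomb strength on the joint:
N' = W cosα = 1680·cos36.7° = 1347.0 kN/m
Driving force T = W sinα = 1680·sin36.7° = 1004.0 kN/m
Resisting force R = c_j·L + N'·tanφ_j = 0·21.2 + 1347.0·tan32.0° = 0.0 + 841.7 = 841.7 kN/m
FS = R / T = 841.7 / 1004.0 = 0.838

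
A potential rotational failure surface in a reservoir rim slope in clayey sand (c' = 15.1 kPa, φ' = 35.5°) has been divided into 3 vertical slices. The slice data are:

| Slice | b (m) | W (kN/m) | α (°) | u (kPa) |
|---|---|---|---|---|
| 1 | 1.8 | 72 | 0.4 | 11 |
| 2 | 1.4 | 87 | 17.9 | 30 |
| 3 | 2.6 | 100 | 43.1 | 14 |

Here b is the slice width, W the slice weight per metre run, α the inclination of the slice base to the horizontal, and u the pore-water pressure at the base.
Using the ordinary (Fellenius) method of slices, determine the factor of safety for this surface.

Ordinary method of slices: FS = Σ[c'·Δl_i + (W_i cosα_i − u_i·Δl_i)·tanφ'] / Σ W_i sinα_i, with Δl_i = b_i / cosα_i.
Slice 1: Δl = 1.8/cos0.4° = 1.800 m; N'_1 = 72·cos0.4° − 11·1.800 = 52.2; c'Δl = 27.18; W sinα = 0.5
Slice 2: Δl = 1.4/cos17.9° = 1.471 m; N'_2 = 87·cos17.9° − 30·1.471 = 38.7; c'Δl = 22.22; W sinα = 26.7
Slice 3: Δl = 2.6/cos43.1° = 3.561 m; N'_3 = 100·cos43.1° − 14·3.561 = 23.2; c'Δl = 53.77; W sinα = 68.3
Σc'Δl = 103.2 kN/m; ΣN' = 114.0 kN/m; ΣW sinα = 95.6 kN/m
Resisting = 103.2 + 114.0·tan35.5° = 103.2 + 81.3 = 184.5 kN/m
FS = 184.5 / 95.6 = 1.930

FS = 1.93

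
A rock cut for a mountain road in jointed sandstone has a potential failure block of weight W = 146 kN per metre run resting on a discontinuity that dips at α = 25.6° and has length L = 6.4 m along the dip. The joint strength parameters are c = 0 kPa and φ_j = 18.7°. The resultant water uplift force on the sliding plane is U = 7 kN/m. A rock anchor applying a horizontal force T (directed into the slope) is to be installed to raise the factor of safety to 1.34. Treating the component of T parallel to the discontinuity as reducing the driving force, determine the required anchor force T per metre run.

T = 31 kN/m

Resolving forces along and normal to the sliding plane, with the horizontal anchor force T adding T·sinα to the effective normal force and T·cosα acting up the plane against the driving force:
FS = [cL + (W cosα − U + T sinα) tanφ_j] / [W sinα − T cosα]
Without the anchor: N' = 124.7 kN/m, driving T_d = 63.1 kN/m, resisting R = 0·6.4 + 124.7·tan18.7° = 42.2 kN/m, FS = 0.67.
Setting FS = 1.34 and solving for T:
1.34·(63.1 − T cos25.6°) = 42.2 + T sin25.6°·tan18.7°
T·(sin25.6°·tan18.7° + 1.34·cos25.6°) = 1.34·63.1 − 42.2
T·(0.4321·0.3385 + 1.34·0.9018) = 84.5 − 42.2 = 42.3
T·1.3547 = 42.3
T = 31.3 kN/m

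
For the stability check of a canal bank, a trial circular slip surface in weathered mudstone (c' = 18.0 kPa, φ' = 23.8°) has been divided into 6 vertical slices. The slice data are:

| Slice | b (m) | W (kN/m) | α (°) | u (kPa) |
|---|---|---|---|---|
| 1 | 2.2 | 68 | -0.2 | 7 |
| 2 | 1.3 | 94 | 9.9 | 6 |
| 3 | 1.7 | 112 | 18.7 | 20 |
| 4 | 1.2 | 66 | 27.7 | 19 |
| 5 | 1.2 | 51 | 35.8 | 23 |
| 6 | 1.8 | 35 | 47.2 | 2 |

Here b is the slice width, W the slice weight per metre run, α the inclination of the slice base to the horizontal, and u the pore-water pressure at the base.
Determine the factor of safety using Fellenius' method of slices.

Ordinary method of slices: FS = Σ[c'·Δl_i + (W_i cosα_i − u_i·Δl_i)·tanφ'] / Σ W_i sinα_i, with Δl_i = b_i / cosα_i.
Slice 1: Δl = 2.2/cos(-0.2°) = 2.200 m; N'_1 = 68·cos(-0.2°) − 7·2.200 = 52.6; c'Δl = 39.60; W sinα = -0.2
Slice 2: Δl = 1.3/cos9.9° = 1.320 m; N'_2 = 94·cos9.9° − 6·1.320 = 84.7; c'Δl = 23.75; W sinα = 16.2
Slice 3: Δl = 1.7/cos18.7° = 1.795 m; N'_3 = 112·cos18.7° − 20·1.795 = 70.2; c'Δl = 32.31; W sinα = 35.9
Slice 4: Δl = 1.2/cos27.7° = 1.355 m; N'_4 = 66·cos27.7° − 19·1.355 = 32.7; c'Δl = 24.40; W sinα = 30.7
Slice 5: Δl = 1.2/cos35.8° = 1.480 m; N'_5 = 51·cos35.8° − 23·1.480 = 7.3; c'Δl = 26.63; W sinα = 29.8
Slice 6: Δl = 1.8/cos47.2° = 2.649 m; N'_6 = 35·cos47.2° − 2·2.649 = 18.5; c'Δl = 47.69; W sinα = 25.7
Σc'Δl = 194.4 kN/m; ΣN' = 266.0 kN/m; ΣW sinα = 138.0 kN/m
Resisting = 194.4 + 266.0·tan23.8° = 194.4 + 117.3 = 311.7 kN/m
FS = 311.7 / 138.0 = 2.258

FS = 2.26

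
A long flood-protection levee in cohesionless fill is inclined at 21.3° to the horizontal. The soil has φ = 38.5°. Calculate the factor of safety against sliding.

For a dry cohesionless infinite slope the factor of safety is FS = tanφ / tanβ.
FS = tan38.5° / tan21.3° = 0.7954 / 0.3899 = 2.040

FS = 2.04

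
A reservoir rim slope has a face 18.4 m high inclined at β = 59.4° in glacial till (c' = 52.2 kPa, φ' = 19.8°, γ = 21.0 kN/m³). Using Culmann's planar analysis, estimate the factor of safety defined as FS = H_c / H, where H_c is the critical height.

H_c = (4c'/γ) · sinβ cosφ' / [1 − cos(β − φ')]
    = (4·52.2/21.0) · sin59.4°·cos19.8° / [1 − cos39.6°]
    = 9.943 · 0.8099 / 0.2295 = 35.09 m
FS = H_c / H = 35.09 / 18.4 = 1.907

FS = 1.91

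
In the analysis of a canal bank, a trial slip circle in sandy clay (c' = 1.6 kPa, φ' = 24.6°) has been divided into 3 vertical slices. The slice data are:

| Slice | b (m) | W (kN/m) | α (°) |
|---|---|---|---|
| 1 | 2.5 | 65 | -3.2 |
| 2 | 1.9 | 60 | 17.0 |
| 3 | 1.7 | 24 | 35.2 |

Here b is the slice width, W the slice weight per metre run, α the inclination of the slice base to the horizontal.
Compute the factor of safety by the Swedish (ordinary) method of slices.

FS = 2.72

Ordinary method of slices: FS = Σ[c'·Δl_i + (W_i cosα_i)·tanφ'] / Σ W_i sinα_i, with Δl_i = b_i / cosα_i.
Slice 1: Δl = 2.5/cos(-3.2°) = 2.504 m; N'_1 = 65·cos(-3.2°) = 64.9; c'Δl = 4.01; W sinα = -3.6
Slice 2: Δl = 1.9/cos17.0° = 1.987 m; N'_2 = 60·cos17.0° = 57.4; c'Δl = 3.18; W sinα = 17.5
Slice 3: Δl = 1.7/cos35.2° = 2.080 m; N'_3 = 24·cos35.2° = 19.6; c'Δl = 3.33; W sinα = 13.8
Σc'Δl = 10.5 kN/m; ΣN' = 141.9 kN/m; ΣW sinα = 27.7 kN/m
Resisting = 10.5 + 141.9·tan24.6° = 10.5 + 65.0 = 75.5 kN/m
FS = 75.5 / 27.7 = 2.720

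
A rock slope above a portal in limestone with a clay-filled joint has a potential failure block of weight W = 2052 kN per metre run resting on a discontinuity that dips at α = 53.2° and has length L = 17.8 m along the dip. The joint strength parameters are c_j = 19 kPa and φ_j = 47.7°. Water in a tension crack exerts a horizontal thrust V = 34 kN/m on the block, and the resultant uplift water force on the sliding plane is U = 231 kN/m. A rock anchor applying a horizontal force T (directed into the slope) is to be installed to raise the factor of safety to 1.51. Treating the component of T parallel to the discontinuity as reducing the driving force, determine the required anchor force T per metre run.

Resolving forces along and normal to the sliding plane, with the horizontal anchor force T adding T·sinα to the effective normal force and T·cosα acting up the plane against the driving force:
FS = [c_jL + (W cosα − U − V sinα + T sinα) tanφ_j] / [W sinα + V cosα − T cosα]
Without the anchor: N' = 971.0 kN/m, driving T_d = 1663.5 kN/m, resisting R = 19·17.8 + 971.0·tan47.7° = 1405.3 kN/m, FS = 0.84.
Setting FS = 1.51 and solving for T:
1.51·(1663.5 − T cos53.2°) = 1405.3 + T sin53.2°·tan47.7°
T·(sin53.2°·tan47.7° + 1.51·cos53.2°) = 1.51·1663.5 − 1405.3
T·(0.8007·1.0990 + 1.51·0.5990) = 2511.8 − 1405.3 = 1106.6
T·1.7845 = 1106.6
T = 620.1 kN/m

T = 620 kN/m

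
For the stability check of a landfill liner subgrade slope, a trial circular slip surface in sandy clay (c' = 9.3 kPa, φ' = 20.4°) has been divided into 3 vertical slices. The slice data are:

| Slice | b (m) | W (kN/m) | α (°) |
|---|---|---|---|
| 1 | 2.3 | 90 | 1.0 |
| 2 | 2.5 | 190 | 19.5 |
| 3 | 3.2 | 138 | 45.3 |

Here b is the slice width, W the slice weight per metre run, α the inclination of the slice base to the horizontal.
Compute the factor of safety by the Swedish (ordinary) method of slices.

Ordinary method of slices: FS = Σ[c'·Δl_i + (W_i cosα_i)·tanφ'] / Σ W_i sinα_i, with Δl_i = b_i / cosα_i.
Slice 1: Δl = 2.3/cos1.0° = 2.300 m; N'_1 = 90·cos1.0° = 90.0; c'Δl = 21.39; W sinα = 1.6
Slice 2: Δl = 2.5/cos19.5° = 2.652 m; N'_2 = 190·cos19.5° = 179.1; c'Δl = 24.66; W sinα = 63.4
Slice 3: Δl = 3.2/cos45.3° = 4.549 m; N'_3 = 138·cos45.3° = 97.1; c'Δl = 42.31; W sinα = 98.1
Σc'Δl = 88.4 kN/m; ΣN' = 366.2 kN/m; ΣW sinα = 163.1 kN/m
Resisting = 88.4 + 366.2·tan20.4° = 88.4 + 136.2 = 224.5 kN/m
FS = 224.5 / 163.1 = 1.377

FS = 1.38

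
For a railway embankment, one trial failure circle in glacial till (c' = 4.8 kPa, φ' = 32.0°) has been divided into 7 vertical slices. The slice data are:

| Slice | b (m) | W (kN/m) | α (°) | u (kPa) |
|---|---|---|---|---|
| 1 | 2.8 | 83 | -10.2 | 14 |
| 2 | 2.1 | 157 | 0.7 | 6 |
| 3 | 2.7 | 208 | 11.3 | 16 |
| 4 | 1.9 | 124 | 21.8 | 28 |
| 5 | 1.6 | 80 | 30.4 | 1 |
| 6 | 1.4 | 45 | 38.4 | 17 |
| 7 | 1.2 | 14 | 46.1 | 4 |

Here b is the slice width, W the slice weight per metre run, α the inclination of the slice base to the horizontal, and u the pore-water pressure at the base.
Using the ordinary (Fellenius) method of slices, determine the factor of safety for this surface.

Ordinary method of slices: FS = Σ[c'·Δl_i + (W_i cosα_i − u_i·Δl_i)·tanφ'] / Σ W_i sinα_i, with Δl_i = b_i / cosα_i.
Slice 1: Δl = 2.8/cos(-10.2°) = 2.845 m; N'_1 = 83·cos(-10.2°) − 14·2.845 = 41.9; c'Δl = 13.66; W sinα = -14.7
Slice 2: Δl = 2.1/cos0.7° = 2.100 m; N'_2 = 157·cos0.7° − 6·2.100 = 144.4; c'Δl = 10.08; W sinα = 1.9
Slice 3: Δl = 2.7/cos11.3° = 2.753 m; N'_3 = 208·cos11.3° − 16·2.753 = 159.9; c'Δl = 13.22; W sinα = 40.8
Slice 4: Δl = 1.9/cos21.8° = 2.046 m; N'_4 = 124·cos21.8° − 28·2.046 = 57.8; c'Δl = 9.82; W sinα = 46.0
Slice 5: Δl = 1.6/cos30.4° = 1.855 m; N'_5 = 80·cos30.4° − 1·1.855 = 67.1; c'Δl = 8.90; W sinα = 40.5
Slice 6: Δl = 1.4/cos38.4° = 1.786 m; N'_6 = 45·cos38.4° − 17·1.786 = 4.9; c'Δl = 8.57; W sinα = 28.0
Slice 7: Δl = 1.2/cos46.1° = 1.731 m; N'_7 = 14·cos46.1° − 4·1.731 = 2.8; c'Δl = 8.31; W sinα = 10.1
Σc'Δl = 72.6 kN/m; ΣN' = 478.8 kN/m; ΣW sinα = 152.5 kN/m
Resisting = 72.6 + 478.8·tan32.0° = 72.6 + 299.2 = 371.8 kN/m
FS = 371.8 / 152.5 = 2.437

FS = 2.44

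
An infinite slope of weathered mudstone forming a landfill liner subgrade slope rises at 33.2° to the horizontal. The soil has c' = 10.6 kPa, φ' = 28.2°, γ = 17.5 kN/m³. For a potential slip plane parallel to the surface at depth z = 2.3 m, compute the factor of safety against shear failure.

For an infinite slope with a slip plane parallel to the surface (no pore pressure): FS = [c' + γz cos²β tanφ'] / [γz sinβ cosβ].
γz = 17.5·2.3 = 40.25 kN/m²
Numerator = 10.6 + 40.25·cos²33.2°·tan28.2° = 10.6 + 40.25·0.7002·0.5362 = 25.711 kPa
Denominator = 40.25·sin33.2°·cos33.2° = 40.25·0.5476·0.8368 = 18.442 kPa
FS = 25.711 / 18.442 = 1.394

FS = 1.39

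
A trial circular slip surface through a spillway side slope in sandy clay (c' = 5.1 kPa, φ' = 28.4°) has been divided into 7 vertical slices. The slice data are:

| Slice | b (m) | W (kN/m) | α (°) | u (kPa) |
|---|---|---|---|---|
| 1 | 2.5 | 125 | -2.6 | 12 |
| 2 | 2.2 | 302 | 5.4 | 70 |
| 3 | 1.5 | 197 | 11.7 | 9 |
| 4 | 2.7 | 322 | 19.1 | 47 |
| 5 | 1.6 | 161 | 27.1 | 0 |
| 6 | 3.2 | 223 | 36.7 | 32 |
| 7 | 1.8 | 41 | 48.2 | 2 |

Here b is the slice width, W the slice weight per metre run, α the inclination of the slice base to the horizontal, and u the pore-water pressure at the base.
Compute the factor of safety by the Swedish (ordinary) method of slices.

Ordinary method of slices: FS = Σ[c'·Δl_i + (W_i cosα_i − u_i·Δl_i)·tanφ'] / Σ W_i sinα_i, with Δl_i = b_i / cosα_i.
Slice 1: Δl = 2.5/cos(-2.6°) = 2.503 m; N'_1 = 125·cos(-2.6°) − 12·2.503 = 94.8; c'Δl = 12.76; W sinα = -5.7
Slice 2: Δl = 2.2/cos5.4° = 2.210 m; N'_2 = 302·cos5.4° − 70·2.210 = 146.0; c'Δl = 11.27; W sinα = 28.4
Slice 3: Δl = 1.5/cos11.7° = 1.532 m; N'_3 = 197·cos11.7° − 9·1.532 = 179.1; c'Δl = 7.81; W sinα = 39.9
Slice 4: Δl = 2.7/cos19.1° = 2.857 m; N'_4 = 322·cos19.1° − 47·2.857 = 170.0; c'Δl = 14.57; W sinα = 105.4
Slice 5: Δl = 1.6/cos27.1° = 1.797 m; N'_5 = 161·cos27.1° − 0·1.797 = 143.3; c'Δl = 9.17; W sinα = 73.3
Slice 6: Δl = 3.2/cos36.7° = 3.991 m; N'_6 = 223·cos36.7° − 32·3.991 = 51.1; c'Δl = 20.35; W sinα = 133.3
Slice 7: Δl = 1.8/cos48.2° = 2.701 m; N'_7 = 41·cos48.2° − 2·2.701 = 21.9; c'Δl = 13.77; W sinα = 30.6
Σc'Δl = 89.7 kN/m; ΣN' = 806.2 kN/m; ΣW sinα = 405.2 kN/m
Resisting = 89.7 + 806.2·tan28.4° = 89.7 + 435.9 = 525.6 kN/m
FS = 525.6 / 405.2 = 1.297

FS = 1.30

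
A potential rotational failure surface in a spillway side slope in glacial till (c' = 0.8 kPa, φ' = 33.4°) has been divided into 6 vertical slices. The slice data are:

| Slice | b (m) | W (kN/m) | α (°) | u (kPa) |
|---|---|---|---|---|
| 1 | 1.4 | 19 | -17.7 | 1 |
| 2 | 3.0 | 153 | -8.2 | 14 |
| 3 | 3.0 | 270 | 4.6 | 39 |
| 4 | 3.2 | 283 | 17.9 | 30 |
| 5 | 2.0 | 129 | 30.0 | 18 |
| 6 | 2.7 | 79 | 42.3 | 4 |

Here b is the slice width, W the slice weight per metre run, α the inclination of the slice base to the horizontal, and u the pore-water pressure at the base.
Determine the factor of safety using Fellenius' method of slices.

Ordinary method of slices: FS = Σ[c'·Δl_i + (W_i cosα_i − u_i·Δl_i)·tanφ'] / Σ W_i sinα_i, with Δl_i = b_i / cosα_i.
Slice 1: Δl = 1.4/cos(-17.7°) = 1.470 m; N'_1 = 19·cos(-17.7°) − 1·1.470 = 16.6; c'Δl = 1.18; W sinα = -5.8
Slice 2: Δl = 3.0/cos(-8.2°) = 3.031 m; N'_2 = 153·cos(-8.2°) − 14·3.031 = 109.0; c'Δl = 2.42; W sinα = -21.8
Slice 3: Δl = 3.0/cos4.6° = 3.010 m; N'_3 = 270·cos4.6° − 39·3.010 = 151.8; c'Δl = 2.41; W sinα = 21.7
Slice 4: Δl = 3.2/cos17.9° = 3.363 m; N'_4 = 283·cos17.9° − 30·3.363 = 168.4; c'Δl = 2.69; W sinα = 87.0
Slice 5: Δl = 2.0/cos30.0° = 2.309 m; N'_5 = 129·cos30.0° − 18·2.309 = 70.1; c'Δl = 1.85; W sinα = 64.5
Slice 6: Δl = 2.7/cos42.3° = 3.650 m; N'_6 = 79·cos42.3° − 4·3.650 = 43.8; c'Δl = 2.92; W sinα = 53.2
Σc'Δl = 13.5 kN/m; ΣN' = 559.8 kN/m; ΣW sinα = 198.7 kN/m
Resisting = 13.5 + 559.8·tan33.4° = 13.5 + 369.1 = 382.6 kN/m
FS = 382.6 / 198.7 = 1.925

FS = 1.93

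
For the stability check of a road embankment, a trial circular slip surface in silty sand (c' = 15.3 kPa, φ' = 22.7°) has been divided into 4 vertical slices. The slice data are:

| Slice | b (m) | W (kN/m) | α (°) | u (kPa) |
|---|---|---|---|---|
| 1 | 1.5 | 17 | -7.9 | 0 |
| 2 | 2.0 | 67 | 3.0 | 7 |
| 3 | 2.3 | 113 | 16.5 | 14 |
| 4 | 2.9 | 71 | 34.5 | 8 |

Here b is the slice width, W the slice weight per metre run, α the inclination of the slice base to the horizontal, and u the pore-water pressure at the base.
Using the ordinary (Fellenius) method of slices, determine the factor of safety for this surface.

FS = 2.96

Ordinary method of slices: FS = Σ[c'·Δl_i + (W_i cosα_i − u_i·Δl_i)·tanφ'] / Σ W_i sinα_i, with Δl_i = b_i / cosα_i.
Slice 1: Δl = 1.5/cos(-7.9°) = 1.514 m; N'_1 = 17·cos(-7.9°) − 0·1.514 = 16.8; c'Δl = 23.17; W sinα = -2.3
Slice 2: Δl = 2.0/cos3.0° = 2.003 m; N'_2 = 67·cos3.0° − 7·2.003 = 52.9; c'Δl = 30.64; W sinα = 3.5
Slice 3: Δl = 2.3/cos16.5° = 2.399 m; N'_3 = 113·cos16.5° − 14·2.399 = 74.8; c'Δl = 36.70; W sinα = 32.1
Slice 4: Δl = 2.9/cos34.5° = 3.519 m; N'_4 = 71·cos34.5° − 8·3.519 = 30.4; c'Δl = 53.84; W sinα = 40.2
Σc'Δl = 144.4 kN/m; ΣN' = 174.9 kN/m; ΣW sinα = 73.5 kN/m
Resisting = 144.4 + 174.9·tan22.7° = 144.4 + 73.1 = 217.5 kN/m
FS = 217.5 / 73.5 = 2.960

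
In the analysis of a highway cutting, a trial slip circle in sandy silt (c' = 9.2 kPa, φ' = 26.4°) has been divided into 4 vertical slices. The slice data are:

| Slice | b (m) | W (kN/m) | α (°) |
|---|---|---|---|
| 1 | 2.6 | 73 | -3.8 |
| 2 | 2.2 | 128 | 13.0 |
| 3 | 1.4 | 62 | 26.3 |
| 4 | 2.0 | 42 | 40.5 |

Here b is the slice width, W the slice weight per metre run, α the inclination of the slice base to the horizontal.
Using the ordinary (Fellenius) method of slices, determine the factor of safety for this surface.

Ordinary method of slices: FS = Σ[c'·Δl_i + (W_i cosα_i)·tanφ'] / Σ W_i sinα_i, with Δl_i = b_i / cosα_i.
Slice 1: Δl = 2.6/cos(-3.8°) = 2.606 m; N'_1 = 73·cos(-3.8°) = 72.8; c'Δl = 23.97; W sinα = -4.8
Slice 2: Δl = 2.2/cos13.0° = 2.258 m; N'_2 = 128·cos13.0° = 124.7; c'Δl = 20.77; W sinα = 28.8
Slice 3: Δl = 1.4/cos26.3° = 1.562 m; N'_3 = 62·cos26.3° = 55.6; c'Δl = 14.37; W sinα = 27.5
Slice 4: Δl = 2.0/cos40.5° = 2.630 m; N'_4 = 42·cos40.5° = 31.9; c'Δl = 24.20; W sinα = 27.3
Σc'Δl = 83.3 kN/m; ΣN' = 285.1 kN/m; ΣW sinα = 78.7 kN/m
Resisting = 83.3 + 285.1·tan26.4° = 83.3 + 141.5 = 224.8 kN/m
FS = 224.8 / 78.7 = 2.857

FS = 2.86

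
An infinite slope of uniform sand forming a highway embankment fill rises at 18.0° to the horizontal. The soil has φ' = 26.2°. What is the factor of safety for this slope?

For a dry cohesionless infinite slope the factor of safety is FS = tanφ' / tanβ.
FS = tan26.2° / tan18.0° = 0.4921 / 0.3249 = 1.514

FS = 1.51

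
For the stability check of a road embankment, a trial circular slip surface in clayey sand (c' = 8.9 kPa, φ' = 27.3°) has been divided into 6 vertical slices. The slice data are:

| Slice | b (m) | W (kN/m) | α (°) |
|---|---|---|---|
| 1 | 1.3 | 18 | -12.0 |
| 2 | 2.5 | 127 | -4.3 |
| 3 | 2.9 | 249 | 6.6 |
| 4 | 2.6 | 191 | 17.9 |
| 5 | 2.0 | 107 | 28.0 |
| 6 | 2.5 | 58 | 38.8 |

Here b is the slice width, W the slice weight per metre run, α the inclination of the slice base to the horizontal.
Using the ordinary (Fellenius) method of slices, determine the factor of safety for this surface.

Ordinary method of slices: FS = Σ[c'·Δl_i + (W_i cosα_i)·tanφ'] / Σ W_i sinα_i, with Δl_i = b_i / cosα_i.
Slice 1: Δl = 1.3/cos(-12.0°) = 1.329 m; N'_1 = 18·cos(-12.0°) = 17.6; c'Δl = 11.83; W sinα = -3.7
Slice 2: Δl = 2.5/cos(-4.3°) = 2.507 m; N'_2 = 127·cos(-4.3°) = 126.6; c'Δl = 22.31; W sinα = -9.5
Slice 3: Δl = 2.9/cos6.6° = 2.919 m; N'_3 = 249·cos6.6° = 247.3; c'Δl = 25.98; W sinα = 28.6
Slice 4: Δl = 2.6/cos17.9° = 2.732 m; N'_4 = 191·cos17.9° = 181.8; c'Δl = 24.32; W sinα = 58.7
Slice 5: Δl = 2.0/cos28.0° = 2.265 m; N'_5 = 107·cos28.0° = 94.5; c'Δl = 20.16; W sinα = 50.2
Slice 6: Δl = 2.5/cos38.8° = 3.208 m; N'_6 = 58·cos38.8° = 45.2; c'Δl = 28.55; W sinα = 36.3
Σc'Δl = 133.2 kN/m; ΣN' = 713.0 kN/m; ΣW sinα = 160.6 kN/m
Resisting = 133.2 + 713.0·tan27.3° = 133.2 + 368.0 = 501.2 kN/m
FS = 501.2 / 160.6 = 3.120

FS = 3.12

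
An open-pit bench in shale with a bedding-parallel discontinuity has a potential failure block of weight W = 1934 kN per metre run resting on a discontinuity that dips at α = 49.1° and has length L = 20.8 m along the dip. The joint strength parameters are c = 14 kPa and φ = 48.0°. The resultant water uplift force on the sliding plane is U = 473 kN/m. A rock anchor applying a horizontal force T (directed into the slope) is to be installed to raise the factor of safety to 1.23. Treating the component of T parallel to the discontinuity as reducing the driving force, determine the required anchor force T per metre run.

Resolving forces along and normal to the sliding plane, with the horizontal anchor force T adding T·sinα to the effective normal force and T·cosα acting up the plane against the driving force:
FS = [cL + (W cosα − U + T sinα) tanφ] / [W sinα − T cosα]
Without the anchor: N' = 793.3 kN/m, driving T_d = 1461.8 kN/m, resisting R = 14·20.8 + 793.3·tan48.0° = 1172.2 kN/m, FS = 0.80.
Setting FS = 1.23 and solving for T:
1.23·(1461.8 − T cos49.1°) = 1172.2 + T sin49.1°·tan48.0°
T·(sin49.1°·tan48.0° + 1.23·cos49.1°) = 1.23·1461.8 − 1172.2
T·(0.7559·1.1106 + 1.23·0.6547) = 1798.0 − 1172.2 = 625.8
T·1.6448 = 625.8
T = 380.5 kN/m

T = 380 kN/m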